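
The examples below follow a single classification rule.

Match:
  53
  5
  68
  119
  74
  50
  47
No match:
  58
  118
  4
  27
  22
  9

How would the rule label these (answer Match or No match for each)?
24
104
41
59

All 'Match' examples share one property — ≡ 2 (mod 3) — and every 'No match' example lacks it.

No match, Match, Match, Match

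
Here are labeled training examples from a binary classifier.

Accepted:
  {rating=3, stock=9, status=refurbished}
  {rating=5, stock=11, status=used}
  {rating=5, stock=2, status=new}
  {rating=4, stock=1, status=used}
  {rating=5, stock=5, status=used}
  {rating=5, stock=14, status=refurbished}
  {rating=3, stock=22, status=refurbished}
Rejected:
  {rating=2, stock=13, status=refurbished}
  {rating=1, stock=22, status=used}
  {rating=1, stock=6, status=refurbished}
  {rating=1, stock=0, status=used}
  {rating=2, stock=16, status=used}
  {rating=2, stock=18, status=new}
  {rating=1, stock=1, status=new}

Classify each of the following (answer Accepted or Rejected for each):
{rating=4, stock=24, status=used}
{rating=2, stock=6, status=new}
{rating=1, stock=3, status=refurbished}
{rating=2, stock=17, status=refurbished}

The simplest hypothesis consistent with all the labels is: rating ≥ 3.
Accepted: {rating=4, stock=24, status=used}, since rating = 4. Rejected: {rating=2, stock=6, status=new}, since rating = 2. Rejected: {rating=1, stock=3, status=refurbished}, since rating = 1. Rejected: {rating=2, stock=17, status=refurbished}, since rating = 2.

Accepted, Rejected, Rejected, Rejected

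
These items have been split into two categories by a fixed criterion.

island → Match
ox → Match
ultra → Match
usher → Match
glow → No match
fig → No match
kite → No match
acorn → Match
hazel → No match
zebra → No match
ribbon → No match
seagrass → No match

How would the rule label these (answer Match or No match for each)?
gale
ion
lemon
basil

The distinguishing property — starts with a vowel — holds for all the 'Match' cases and none of the 'No match' cases.
No match: gale, since starts with 'g'.
Match: ion, since starts with 'i'.
No match: lemon, since starts with 'l'.
No match: basil, since starts with 'b'.

No match, Match, No match, No match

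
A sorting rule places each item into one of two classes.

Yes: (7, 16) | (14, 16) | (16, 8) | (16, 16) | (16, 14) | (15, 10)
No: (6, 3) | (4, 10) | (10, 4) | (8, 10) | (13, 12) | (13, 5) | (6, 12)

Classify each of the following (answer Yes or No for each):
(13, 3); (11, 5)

No, No

A rule that fits every label: max ≥ 14 — true of each 'Yes' example, false of each 'No' one.
No: (13, 3), since max 13. No: (11, 5), since max 11.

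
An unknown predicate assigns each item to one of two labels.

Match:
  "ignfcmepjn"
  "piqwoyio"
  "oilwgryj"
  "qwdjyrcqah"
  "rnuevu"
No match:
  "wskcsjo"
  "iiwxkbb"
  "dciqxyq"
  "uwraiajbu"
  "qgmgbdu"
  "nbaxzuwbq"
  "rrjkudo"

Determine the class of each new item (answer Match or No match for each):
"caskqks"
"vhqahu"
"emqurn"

No match, Match, Match

Comparing the two groups points to one rule — even length.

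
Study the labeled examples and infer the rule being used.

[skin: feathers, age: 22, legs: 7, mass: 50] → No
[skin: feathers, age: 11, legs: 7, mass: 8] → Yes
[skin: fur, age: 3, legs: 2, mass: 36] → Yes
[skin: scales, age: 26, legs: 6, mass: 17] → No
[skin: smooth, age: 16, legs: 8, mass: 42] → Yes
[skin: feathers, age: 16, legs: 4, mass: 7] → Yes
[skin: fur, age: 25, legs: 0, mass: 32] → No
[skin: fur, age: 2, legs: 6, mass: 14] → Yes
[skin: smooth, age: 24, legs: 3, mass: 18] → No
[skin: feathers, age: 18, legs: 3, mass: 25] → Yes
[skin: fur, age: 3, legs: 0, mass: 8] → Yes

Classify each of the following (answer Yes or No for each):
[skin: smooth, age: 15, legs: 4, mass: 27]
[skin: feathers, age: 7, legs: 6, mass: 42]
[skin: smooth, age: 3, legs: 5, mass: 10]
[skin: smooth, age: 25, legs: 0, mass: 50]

The classifier is using: age ≤ 18.
Yes: [skin: smooth, age: 15, legs: 4, mass: 27], since age = 15. Yes: [skin: feathers, age: 7, legs: 6, mass: 42], since age = 7. Yes: [skin: smooth, age: 3, legs: 5, mass: 10], since age = 3. No: [skin: smooth, age: 25, legs: 0, mass: 50], since age = 25.

Yes, Yes, Yes, No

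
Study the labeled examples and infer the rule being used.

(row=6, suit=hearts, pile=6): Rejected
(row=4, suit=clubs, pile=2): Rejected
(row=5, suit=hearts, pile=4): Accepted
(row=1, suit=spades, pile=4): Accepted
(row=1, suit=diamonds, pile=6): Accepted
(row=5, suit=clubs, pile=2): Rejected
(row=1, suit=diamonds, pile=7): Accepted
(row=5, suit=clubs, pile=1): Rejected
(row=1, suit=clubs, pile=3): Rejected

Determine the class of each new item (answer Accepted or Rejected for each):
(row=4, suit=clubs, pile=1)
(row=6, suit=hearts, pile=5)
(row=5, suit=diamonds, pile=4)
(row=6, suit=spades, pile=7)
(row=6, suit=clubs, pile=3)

The simplest hypothesis consistent with all the labels is: pile ≥ 4 AND row ≤ 5.
Rejected: (row=4, suit=clubs, pile=1), since pile = 1, row = 4.
Rejected: (row=6, suit=hearts, pile=5), since pile = 5, row = 6.
Accepted: (row=5, suit=diamonds, pile=4), since pile = 4, row = 5.
Rejected: (row=6, suit=spades, pile=7), since pile = 7, row = 6.
Rejected: (row=6, suit=clubs, pile=3), since pile = 3, row = 6.

Rejected, Rejected, Accepted, Rejected, Rejected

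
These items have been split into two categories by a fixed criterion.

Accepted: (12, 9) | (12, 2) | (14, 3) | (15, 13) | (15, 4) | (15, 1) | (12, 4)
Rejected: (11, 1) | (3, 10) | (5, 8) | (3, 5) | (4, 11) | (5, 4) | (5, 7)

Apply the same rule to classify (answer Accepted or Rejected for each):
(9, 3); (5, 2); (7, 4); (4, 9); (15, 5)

Rejected, Rejected, Rejected, Rejected, Accepted

Rule: first ≥ 12. This holds for each 'Accepted' example and fails for each 'Rejected' one.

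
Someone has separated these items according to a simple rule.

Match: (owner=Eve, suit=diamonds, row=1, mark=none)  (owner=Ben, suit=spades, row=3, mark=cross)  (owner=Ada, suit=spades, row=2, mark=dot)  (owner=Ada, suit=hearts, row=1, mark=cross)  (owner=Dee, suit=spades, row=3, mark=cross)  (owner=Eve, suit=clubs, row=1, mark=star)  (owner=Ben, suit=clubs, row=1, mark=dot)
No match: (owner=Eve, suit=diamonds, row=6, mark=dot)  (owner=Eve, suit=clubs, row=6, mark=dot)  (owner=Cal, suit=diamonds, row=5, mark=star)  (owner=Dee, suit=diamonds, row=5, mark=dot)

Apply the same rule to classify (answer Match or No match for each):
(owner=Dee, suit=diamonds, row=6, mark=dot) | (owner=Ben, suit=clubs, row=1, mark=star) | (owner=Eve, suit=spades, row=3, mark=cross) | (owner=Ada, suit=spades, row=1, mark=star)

No match, Match, Match, Match

Every 'Match' example satisfies: row ≤ 3. None of the 'No match' examples do.
(owner=Dee, suit=diamonds, row=6, mark=dot) → row = 6 → No match. (owner=Ben, suit=clubs, row=1, mark=star) → row = 1 → Match. (owner=Eve, suit=spades, row=3, mark=cross) → row = 3 → Match. (owner=Ada, suit=spades, row=1, mark=star) → row = 1 → Match.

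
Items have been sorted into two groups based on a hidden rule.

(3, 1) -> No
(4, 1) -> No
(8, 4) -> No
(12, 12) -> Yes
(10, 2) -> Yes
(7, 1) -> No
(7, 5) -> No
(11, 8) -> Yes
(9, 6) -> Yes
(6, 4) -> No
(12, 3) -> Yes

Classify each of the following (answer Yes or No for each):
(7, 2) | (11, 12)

No, Yes

The classifier is using: first ≥ 9.
(7, 2): No (first 7).
(11, 12): Yes (first 11).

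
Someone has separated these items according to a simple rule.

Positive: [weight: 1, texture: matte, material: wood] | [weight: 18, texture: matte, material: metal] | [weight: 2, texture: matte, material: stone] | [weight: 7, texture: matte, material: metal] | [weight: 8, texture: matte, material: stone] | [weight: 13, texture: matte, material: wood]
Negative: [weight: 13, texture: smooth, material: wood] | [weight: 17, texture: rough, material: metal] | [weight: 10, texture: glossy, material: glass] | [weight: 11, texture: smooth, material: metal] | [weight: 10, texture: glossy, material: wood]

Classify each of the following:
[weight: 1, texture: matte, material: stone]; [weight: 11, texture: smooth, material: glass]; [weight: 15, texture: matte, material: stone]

Positive, Negative, Positive

Comparing the two groups points to one rule — texture is matte.
[weight: 1, texture: matte, material: stone] — texture is matte, hence Positive.
[weight: 11, texture: smooth, material: glass] — texture is smooth, hence Negative.
[weight: 15, texture: matte, material: stone] — texture is matte, hence Positive.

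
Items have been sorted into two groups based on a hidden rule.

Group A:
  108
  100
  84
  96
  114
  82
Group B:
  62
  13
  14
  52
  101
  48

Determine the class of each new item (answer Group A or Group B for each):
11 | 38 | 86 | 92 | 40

Group B, Group B, Group A, Group A, Group B

All 'Group A' examples share one property — even AND at least 82 — and every 'Group B' example lacks it.
Group B: 11, since 11 is odd, 11 < 82. Group B: 38, since 38 is even, 38 < 82. Group A: 86, since 86 is even, 86 ≥ 82. Group A: 92, since 92 is even, 92 ≥ 82. Group B: 40, since 40 is even, 40 < 82.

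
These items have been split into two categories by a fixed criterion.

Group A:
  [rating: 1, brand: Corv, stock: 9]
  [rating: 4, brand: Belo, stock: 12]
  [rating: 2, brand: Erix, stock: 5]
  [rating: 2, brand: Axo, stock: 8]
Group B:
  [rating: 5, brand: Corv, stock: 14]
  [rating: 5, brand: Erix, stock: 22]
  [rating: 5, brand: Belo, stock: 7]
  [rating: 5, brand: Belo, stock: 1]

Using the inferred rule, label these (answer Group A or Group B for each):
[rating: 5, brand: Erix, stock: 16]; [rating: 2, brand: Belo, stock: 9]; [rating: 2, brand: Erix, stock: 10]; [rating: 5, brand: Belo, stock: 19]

The rule appears to be: rating ≤ 4.
[rating: 5, brand: Erix, stock: 16]: rating = 5, fails this test → Group B.
[rating: 2, brand: Belo, stock: 9]: rating = 2, satisfies this → Group A.
[rating: 2, brand: Erix, stock: 10]: rating = 2, satisfies this → Group A.
[rating: 5, brand: Belo, stock: 19]: rating = 5, fails this test → Group B.

Group B, Group A, Group A, Group B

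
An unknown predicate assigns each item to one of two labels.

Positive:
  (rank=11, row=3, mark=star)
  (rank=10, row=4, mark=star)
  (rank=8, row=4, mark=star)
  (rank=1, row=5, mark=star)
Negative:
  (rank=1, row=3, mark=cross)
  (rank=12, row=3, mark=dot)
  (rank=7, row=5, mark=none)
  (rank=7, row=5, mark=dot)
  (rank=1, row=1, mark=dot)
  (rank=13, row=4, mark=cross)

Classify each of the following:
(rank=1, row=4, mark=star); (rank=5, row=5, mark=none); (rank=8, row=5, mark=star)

Positive, Negative, Positive

The classifier is using: mark is star.
(rank=1, row=4, mark=star): Positive (mark is star).
(rank=5, row=5, mark=none): Negative (mark is none).
(rank=8, row=5, mark=star): Positive (mark is star).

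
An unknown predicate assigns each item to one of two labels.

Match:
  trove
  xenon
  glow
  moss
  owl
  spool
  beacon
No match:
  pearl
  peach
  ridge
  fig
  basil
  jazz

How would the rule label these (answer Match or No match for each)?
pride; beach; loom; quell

No match, No match, Match, No match

One predicate separates the groups cleanly: contains 'o'.
pride: No match (no 'o').
beach: No match (no 'o').
loom: Match (has 'o').
quell: No match (no 'o').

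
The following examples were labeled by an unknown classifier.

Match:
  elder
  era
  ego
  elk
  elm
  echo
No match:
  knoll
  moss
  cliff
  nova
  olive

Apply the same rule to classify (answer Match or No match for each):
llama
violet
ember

No match, No match, Match

The simplest hypothesis consistent with all the labels is: starts with 'e'.
llama: No match (starts with 'l'). violet: No match (starts with 'v'). ember: Match (starts with 'e').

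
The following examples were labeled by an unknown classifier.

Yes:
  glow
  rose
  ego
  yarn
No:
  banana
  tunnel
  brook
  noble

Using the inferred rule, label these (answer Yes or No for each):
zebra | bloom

The common property of the 'Yes' items is: length ≤ 4. No 'No' item has it.
zebra: length 5 — lacks this property, so No. bloom: length 5 — lacks this property, so No.

No, No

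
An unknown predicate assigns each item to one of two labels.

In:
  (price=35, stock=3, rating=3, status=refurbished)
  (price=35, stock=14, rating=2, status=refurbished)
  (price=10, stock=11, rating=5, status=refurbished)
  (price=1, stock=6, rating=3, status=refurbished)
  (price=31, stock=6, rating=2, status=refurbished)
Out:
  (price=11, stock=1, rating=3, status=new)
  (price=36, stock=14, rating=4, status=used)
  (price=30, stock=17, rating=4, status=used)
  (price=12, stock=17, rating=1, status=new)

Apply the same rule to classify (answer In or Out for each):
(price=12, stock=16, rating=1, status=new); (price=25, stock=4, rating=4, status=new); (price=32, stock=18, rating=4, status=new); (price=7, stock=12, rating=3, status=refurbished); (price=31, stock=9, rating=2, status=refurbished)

Out, Out, Out, In, In

A rule that fits every label: status is refurbished — true of each 'In' example, false of each 'Out' one.
(price=12, stock=16, rating=1, status=new): status is new — does not fit, so Out. (price=25, stock=4, rating=4, status=new): status is new — does not fit, so Out. (price=32, stock=18, rating=4, status=new): status is new — does not fit, so Out. (price=7, stock=12, rating=3, status=refurbished): status is refurbished — has this property, so In. (price=31, stock=9, rating=2, status=refurbished): status is refurbished — has this property, so In.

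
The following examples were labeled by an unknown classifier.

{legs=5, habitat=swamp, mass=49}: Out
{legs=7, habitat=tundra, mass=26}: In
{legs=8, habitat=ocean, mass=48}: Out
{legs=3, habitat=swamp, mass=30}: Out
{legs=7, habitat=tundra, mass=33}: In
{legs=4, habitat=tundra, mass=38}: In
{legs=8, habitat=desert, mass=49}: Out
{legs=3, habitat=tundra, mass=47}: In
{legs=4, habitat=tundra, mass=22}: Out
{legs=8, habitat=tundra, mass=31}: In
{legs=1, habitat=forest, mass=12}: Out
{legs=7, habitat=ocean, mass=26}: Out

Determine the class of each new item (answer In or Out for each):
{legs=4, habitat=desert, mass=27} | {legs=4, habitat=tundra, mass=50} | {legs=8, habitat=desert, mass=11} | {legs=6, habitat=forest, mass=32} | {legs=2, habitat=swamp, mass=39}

Out, In, Out, Out, Out

The common property of the 'In' items is: habitat is tundra AND mass ≥ 26. No 'Out' item has it.
{legs=4, habitat=desert, mass=27}: Out (habitat is desert, mass = 27). {legs=4, habitat=tundra, mass=50}: In (habitat is tundra, mass = 50). {legs=8, habitat=desert, mass=11}: Out (habitat is desert, mass = 11). {legs=6, habitat=forest, mass=32}: Out (habitat is forest, mass = 32). {legs=2, habitat=swamp, mass=39}: Out (habitat is swamp, mass = 39).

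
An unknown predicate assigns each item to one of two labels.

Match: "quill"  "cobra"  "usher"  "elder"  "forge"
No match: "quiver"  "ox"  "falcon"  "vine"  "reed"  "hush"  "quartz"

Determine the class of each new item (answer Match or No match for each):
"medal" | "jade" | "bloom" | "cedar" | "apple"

The pattern is that an item is 'Match' exactly when: odd length.
"medal": Match (length 5).
"jade": No match (length 4).
"bloom": Match (length 5).
"cedar": Match (length 5).
"apple": Match (length 5).

Match, No match, Match, Match, Match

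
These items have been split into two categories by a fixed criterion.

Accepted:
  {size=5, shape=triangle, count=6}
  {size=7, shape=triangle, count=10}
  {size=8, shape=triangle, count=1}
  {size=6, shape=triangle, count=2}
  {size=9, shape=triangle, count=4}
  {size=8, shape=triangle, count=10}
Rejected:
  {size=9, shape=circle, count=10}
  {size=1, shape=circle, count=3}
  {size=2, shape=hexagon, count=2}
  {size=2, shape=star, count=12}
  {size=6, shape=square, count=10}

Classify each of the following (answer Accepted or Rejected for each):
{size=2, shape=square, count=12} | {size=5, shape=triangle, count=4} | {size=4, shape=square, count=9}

'Accepted' ⟺ shape is triangle.

Rejected, Accepted, Rejected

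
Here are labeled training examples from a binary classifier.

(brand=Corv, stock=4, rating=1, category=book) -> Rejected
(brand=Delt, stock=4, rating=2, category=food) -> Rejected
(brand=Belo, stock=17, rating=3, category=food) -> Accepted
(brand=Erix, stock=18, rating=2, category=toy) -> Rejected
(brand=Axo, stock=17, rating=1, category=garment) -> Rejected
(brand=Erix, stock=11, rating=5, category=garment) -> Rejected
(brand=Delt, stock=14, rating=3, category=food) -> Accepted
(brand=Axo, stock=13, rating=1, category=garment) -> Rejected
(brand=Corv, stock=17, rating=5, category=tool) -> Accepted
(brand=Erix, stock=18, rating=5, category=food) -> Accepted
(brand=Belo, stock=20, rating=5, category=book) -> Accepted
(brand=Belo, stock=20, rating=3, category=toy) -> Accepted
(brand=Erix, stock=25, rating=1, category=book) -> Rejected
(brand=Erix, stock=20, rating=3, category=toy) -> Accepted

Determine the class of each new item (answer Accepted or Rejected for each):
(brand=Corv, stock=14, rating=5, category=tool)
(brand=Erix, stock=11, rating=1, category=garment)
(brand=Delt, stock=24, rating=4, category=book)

Accepted, Rejected, Accepted

The common property of the 'Accepted' items is: stock ≥ 13 AND rating ≥ 3. No 'Rejected' item has it.
Accepted: (brand=Corv, stock=14, rating=5, category=tool), since stock = 14, rating = 5.
Rejected: (brand=Erix, stock=11, rating=1, category=garment), since stock = 11, rating = 1.
Accepted: (brand=Delt, stock=24, rating=4, category=book), since stock = 24, rating = 4.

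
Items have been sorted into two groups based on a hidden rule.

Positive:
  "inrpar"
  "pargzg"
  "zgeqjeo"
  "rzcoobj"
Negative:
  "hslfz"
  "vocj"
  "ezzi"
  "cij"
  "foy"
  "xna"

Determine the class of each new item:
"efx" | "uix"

Negative, Negative

Every 'Positive' example satisfies: length ≥ 6. None of the 'Negative' examples do.
"efx": length 3 — doesn't qualify, so Negative. "uix": length 3 — doesn't qualify, so Negative.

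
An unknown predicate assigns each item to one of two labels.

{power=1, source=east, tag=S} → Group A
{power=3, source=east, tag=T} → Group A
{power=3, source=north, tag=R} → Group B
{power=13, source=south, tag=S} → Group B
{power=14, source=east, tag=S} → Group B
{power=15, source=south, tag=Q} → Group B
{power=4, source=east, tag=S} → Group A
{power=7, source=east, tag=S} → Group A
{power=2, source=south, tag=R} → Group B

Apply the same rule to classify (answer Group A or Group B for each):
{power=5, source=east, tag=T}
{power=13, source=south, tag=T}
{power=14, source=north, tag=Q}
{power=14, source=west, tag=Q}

Every 'Group A' example satisfies: source is east AND power ≤ 7. None of the 'Group B' examples do.
{power=5, source=east, tag=T}: source is east, power = 5, has this property → Group A. {power=13, source=south, tag=T}: source is south, power = 13, does not pass → Group B. {power=14, source=north, tag=Q}: source is north, power = 14, does not pass → Group B. {power=14, source=west, tag=Q}: source is west, power = 14, does not pass → Group B.

Group A, Group B, Group B, Group B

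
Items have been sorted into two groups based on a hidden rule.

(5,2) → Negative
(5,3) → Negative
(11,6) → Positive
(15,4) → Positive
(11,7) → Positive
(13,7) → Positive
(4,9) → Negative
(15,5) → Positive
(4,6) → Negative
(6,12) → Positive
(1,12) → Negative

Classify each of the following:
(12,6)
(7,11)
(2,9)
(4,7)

All 'Positive' examples share one property — sum ≥ 17 — and every 'Negative' example lacks it.
(12,6): 12+6 = 18 — checks out, so Positive.
(7,11): 7+11 = 18 — checks out, so Positive.
(2,9): 2+9 = 11 — fails this test, so Negative.
(4,7): 4+7 = 11 — fails this test, so Negative.

Positive, Positive, Negative, Negative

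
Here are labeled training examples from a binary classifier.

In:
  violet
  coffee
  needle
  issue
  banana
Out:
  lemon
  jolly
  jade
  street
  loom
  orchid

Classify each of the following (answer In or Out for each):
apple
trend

A rule that fits every label: has ≥ 3 vowels — true of each 'In' example, false of each 'Out' one.
apple — 2 vowels, hence Out.
trend — 1 vowel, hence Out.

Out, Out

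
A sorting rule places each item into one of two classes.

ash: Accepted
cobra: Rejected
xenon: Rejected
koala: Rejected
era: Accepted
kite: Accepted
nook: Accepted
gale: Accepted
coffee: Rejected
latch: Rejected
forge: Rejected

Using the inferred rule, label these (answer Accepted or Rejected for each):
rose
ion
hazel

The common property of the 'Accepted' items is: length ≤ 4. No 'Rejected' item has it.
rose: Accepted (length 4).
ion: Accepted (length 3).
hazel: Rejected (length 5).

Accepted, Accepted, Rejected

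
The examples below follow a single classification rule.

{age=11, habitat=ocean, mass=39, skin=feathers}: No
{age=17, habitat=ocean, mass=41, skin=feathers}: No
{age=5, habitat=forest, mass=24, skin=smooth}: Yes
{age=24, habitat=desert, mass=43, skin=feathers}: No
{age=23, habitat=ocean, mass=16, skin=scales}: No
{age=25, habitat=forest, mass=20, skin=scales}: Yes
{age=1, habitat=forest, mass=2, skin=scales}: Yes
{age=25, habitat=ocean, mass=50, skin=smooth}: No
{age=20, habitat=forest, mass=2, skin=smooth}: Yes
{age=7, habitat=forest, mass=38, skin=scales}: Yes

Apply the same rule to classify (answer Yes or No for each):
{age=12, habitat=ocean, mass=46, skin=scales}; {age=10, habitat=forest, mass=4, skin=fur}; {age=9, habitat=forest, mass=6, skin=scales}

No, Yes, Yes

'Yes' ⟺ habitat is forest.
{age=12, habitat=ocean, mass=46, skin=scales}: habitat is ocean — lacks this property, so No. {age=10, habitat=forest, mass=4, skin=fur}: habitat is forest — fits, so Yes. {age=9, habitat=forest, mass=6, skin=scales}: habitat is forest — fits, so Yes.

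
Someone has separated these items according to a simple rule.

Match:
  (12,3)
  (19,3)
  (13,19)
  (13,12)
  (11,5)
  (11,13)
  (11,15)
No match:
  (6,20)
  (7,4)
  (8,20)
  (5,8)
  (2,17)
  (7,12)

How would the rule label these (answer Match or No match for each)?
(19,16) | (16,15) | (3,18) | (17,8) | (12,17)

Match, Match, No match, Match, Match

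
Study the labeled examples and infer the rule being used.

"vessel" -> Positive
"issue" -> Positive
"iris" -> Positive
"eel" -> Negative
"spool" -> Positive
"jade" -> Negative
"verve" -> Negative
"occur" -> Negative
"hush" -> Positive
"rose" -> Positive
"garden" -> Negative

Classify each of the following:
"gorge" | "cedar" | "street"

Negative, Negative, Positive

The classifier is using: contains 's'.
"gorge": no 's', fails this test → Negative.
"cedar": no 's', fails this test → Negative.
"street": has 's', meets the rule → Positive.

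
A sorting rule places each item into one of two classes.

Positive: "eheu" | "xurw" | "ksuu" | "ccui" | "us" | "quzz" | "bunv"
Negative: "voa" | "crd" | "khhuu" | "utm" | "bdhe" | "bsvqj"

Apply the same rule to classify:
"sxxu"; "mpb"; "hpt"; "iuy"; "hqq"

Positive, Negative, Negative, Negative, Negative

Every 'Positive' example satisfies: even length AND contains 'u'. None of the 'Negative' examples do.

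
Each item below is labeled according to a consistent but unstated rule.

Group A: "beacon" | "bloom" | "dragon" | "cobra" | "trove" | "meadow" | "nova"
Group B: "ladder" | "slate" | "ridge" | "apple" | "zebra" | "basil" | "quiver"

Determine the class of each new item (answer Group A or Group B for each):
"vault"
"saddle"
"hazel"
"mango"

The common property of the 'Group A' items is: contains 'o'. No 'Group B' item has it.
"vault": no 'o', fails the rule → Group B. "saddle": no 'o', fails the rule → Group B. "hazel": no 'o', fails the rule → Group B. "mango": has 'o', fits → Group A.

Group B, Group B, Group B, Group A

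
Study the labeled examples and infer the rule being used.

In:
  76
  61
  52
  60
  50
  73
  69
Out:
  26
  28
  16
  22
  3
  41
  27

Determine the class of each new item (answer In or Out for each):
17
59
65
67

Out, In, In, In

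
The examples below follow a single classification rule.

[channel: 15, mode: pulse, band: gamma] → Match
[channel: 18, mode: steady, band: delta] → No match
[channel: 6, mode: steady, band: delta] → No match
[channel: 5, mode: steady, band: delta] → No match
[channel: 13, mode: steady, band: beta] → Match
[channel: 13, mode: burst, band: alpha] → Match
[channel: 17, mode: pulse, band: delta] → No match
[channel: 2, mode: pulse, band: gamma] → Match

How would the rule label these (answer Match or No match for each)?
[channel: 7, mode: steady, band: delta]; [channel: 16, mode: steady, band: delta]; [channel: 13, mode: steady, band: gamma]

'Match' ⟺ band is not delta.
[channel: 7, mode: steady, band: delta] → band is delta → No match. [channel: 16, mode: steady, band: delta] → band is delta → No match. [channel: 13, mode: steady, band: gamma] → band is gamma → Match.

No match, No match, Match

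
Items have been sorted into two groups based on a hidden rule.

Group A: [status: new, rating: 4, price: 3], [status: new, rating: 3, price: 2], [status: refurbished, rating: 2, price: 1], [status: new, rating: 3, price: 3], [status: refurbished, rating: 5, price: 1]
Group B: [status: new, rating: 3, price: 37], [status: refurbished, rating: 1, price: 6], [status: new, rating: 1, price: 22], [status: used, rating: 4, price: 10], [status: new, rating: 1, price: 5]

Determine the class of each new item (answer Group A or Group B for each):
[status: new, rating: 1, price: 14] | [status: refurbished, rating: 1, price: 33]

Group B, Group B

The pattern is that an item is 'Group A' exactly when: price ≤ 3.
[status: new, rating: 1, price: 14]: price = 14 — doesn't qualify, so Group B. [status: refurbished, rating: 1, price: 33]: price = 33 — doesn't qualify, so Group B.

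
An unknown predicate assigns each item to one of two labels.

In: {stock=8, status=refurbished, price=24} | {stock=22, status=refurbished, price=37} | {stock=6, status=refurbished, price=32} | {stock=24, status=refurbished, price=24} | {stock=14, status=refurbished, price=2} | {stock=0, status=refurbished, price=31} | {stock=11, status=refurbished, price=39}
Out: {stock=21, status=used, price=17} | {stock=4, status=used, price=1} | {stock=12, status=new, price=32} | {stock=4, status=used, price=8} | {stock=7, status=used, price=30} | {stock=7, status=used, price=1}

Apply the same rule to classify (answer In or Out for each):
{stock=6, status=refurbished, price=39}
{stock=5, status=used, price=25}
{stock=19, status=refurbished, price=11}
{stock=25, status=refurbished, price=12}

Looking at the examples, the only property every 'In' case has and every 'Out' case lacks is: status is refurbished.
{stock=6, status=refurbished, price=39} — status is refurbished, hence In.
{stock=5, status=used, price=25} — status is used, hence Out.
{stock=19, status=refurbished, price=11} — status is refurbished, hence In.
{stock=25, status=refurbished, price=12} — status is refurbished, hence In.

In, Out, In, In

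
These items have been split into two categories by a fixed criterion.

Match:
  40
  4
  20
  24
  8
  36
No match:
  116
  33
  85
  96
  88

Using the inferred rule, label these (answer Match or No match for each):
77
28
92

No match, Match, No match

The pattern is that an item is 'Match' exactly when: even AND at most 40.
77: No match (77 is odd, 77 > 40).
28: Match (28 is even, 28 ≤ 40).
92: No match (92 is even, 92 > 40).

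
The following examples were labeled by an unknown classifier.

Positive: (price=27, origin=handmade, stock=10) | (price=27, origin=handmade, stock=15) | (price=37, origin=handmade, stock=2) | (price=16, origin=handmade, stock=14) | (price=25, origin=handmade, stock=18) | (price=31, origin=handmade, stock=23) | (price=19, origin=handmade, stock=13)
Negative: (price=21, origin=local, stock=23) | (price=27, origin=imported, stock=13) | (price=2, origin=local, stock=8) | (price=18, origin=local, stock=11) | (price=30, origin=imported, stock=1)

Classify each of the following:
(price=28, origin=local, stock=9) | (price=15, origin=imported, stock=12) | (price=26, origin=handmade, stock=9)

Negative, Negative, Positive

The classifier is using: origin is handmade.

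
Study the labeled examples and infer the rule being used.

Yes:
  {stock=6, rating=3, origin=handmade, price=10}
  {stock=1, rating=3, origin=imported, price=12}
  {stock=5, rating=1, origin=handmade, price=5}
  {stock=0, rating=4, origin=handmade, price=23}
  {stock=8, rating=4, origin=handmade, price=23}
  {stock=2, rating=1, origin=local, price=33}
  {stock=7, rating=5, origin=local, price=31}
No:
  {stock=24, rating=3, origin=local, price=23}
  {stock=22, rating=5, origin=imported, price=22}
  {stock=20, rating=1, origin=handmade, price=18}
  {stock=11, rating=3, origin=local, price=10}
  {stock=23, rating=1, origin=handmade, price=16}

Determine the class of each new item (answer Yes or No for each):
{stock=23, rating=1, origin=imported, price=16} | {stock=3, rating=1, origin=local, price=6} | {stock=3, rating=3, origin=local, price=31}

The distinguishing property — stock ≤ 8 — holds for all the 'Yes' cases and none of the 'No' cases.
{stock=23, rating=1, origin=imported, price=16}: stock = 23 — does not fit, so No. {stock=3, rating=1, origin=local, price=6}: stock = 3 — checks out, so Yes. {stock=3, rating=3, origin=local, price=31}: stock = 3 — checks out, so Yes.

No, Yes, Yes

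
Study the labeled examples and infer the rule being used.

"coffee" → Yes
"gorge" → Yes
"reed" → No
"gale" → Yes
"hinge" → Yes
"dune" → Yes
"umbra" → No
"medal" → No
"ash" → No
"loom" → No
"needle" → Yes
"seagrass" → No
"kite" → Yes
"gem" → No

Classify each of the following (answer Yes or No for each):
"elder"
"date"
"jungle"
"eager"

The classifier is using: ends with 'e'.
"elder" → ends with 'r' → No.
"date" → ends with 'e' → Yes.
"jungle" → ends with 'e' → Yes.
"eager" → ends with 'r' → No.

No, Yes, Yes, No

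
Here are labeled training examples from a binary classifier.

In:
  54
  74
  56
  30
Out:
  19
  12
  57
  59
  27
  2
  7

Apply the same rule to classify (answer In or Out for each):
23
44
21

Out, In, Out

Rule: even AND at least 19. This holds for each 'In' example and fails for each 'Out' one.
23: 23 is odd, 23 ≥ 19, lacks this property → Out. 44: 44 is even, 44 ≥ 19, meets the rule → In. 21: 21 is odd, 21 ≥ 19, lacks this property → Out.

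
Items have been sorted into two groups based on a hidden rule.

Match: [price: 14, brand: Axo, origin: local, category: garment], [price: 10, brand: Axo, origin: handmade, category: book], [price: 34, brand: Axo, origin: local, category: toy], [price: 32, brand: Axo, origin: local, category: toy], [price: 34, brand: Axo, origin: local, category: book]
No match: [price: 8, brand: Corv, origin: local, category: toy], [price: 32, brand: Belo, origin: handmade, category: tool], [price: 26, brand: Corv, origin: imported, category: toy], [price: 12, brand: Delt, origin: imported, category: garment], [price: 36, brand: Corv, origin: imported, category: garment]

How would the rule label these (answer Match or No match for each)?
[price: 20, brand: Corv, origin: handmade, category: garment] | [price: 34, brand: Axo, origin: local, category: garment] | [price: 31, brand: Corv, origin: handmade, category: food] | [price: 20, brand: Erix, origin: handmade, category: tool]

The distinguishing property — brand is Axo — holds for all the 'Match' cases and none of the 'No match' cases.
[price: 20, brand: Corv, origin: handmade, category: garment] — brand is Corv, hence No match.
[price: 34, brand: Axo, origin: local, category: garment] — brand is Axo, hence Match.
[price: 31, brand: Corv, origin: handmade, category: food] — brand is Corv, hence No match.
[price: 20, brand: Erix, origin: handmade, category: tool] — brand is Erix, hence No match.

No match, Match, No match, No match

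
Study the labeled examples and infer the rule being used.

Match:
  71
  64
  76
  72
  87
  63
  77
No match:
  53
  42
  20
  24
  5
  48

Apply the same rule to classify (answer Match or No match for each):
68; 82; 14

Match, Match, No match

The pattern is that an item is 'Match' exactly when: at least 63.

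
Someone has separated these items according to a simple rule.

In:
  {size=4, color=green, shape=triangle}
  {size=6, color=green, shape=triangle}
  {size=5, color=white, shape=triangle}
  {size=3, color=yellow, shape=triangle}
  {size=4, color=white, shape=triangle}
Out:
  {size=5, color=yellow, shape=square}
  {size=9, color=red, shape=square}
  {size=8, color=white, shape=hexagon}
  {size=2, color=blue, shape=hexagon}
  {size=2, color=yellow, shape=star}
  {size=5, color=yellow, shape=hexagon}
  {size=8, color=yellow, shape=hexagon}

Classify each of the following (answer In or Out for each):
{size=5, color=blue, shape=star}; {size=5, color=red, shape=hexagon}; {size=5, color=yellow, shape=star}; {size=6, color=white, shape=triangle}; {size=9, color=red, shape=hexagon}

The rule appears to be: shape is triangle.
{size=5, color=blue, shape=star} → shape is star → Out.
{size=5, color=red, shape=hexagon} → shape is hexagon → Out.
{size=5, color=yellow, shape=star} → shape is star → Out.
{size=6, color=white, shape=triangle} → shape is triangle → In.
{size=9, color=red, shape=hexagon} → shape is hexagon → Out.

Out, Out, Out, In, Out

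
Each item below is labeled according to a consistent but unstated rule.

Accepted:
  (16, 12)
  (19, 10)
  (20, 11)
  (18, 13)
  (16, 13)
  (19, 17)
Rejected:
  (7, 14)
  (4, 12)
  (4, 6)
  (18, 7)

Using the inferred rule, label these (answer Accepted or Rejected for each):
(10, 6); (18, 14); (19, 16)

Rejected, Accepted, Accepted

The rule appears to be: sum ≥ 28.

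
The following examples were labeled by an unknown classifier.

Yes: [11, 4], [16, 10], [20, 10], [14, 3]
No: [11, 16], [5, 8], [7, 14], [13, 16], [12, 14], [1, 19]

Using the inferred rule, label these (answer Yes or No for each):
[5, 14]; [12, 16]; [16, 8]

No, No, Yes

The classifier is using: first > second.
[5, 14]: 5 < 14 — lacks this property, so No. [12, 16]: 12 < 16 — lacks this property, so No. [16, 8]: 16 > 8 — passes, so Yes.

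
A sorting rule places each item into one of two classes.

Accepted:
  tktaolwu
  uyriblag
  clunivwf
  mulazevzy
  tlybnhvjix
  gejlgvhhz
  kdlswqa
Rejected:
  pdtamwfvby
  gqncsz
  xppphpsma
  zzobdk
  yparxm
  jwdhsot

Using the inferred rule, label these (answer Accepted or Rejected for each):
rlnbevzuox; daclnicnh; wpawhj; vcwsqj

'Accepted' ⟺ contains 'l'.
rlnbevzuox — has 'l', hence Accepted.
daclnicnh — has 'l', hence Accepted.
wpawhj — no 'l', hence Rejected.
vcwsqj — no 'l', hence Rejected.

Accepted, Accepted, Rejected, Rejected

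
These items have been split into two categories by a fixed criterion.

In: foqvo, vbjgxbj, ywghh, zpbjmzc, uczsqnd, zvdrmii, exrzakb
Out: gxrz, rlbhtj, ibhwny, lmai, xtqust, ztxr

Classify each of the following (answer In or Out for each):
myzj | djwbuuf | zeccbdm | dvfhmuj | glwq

Out, In, In, In, Out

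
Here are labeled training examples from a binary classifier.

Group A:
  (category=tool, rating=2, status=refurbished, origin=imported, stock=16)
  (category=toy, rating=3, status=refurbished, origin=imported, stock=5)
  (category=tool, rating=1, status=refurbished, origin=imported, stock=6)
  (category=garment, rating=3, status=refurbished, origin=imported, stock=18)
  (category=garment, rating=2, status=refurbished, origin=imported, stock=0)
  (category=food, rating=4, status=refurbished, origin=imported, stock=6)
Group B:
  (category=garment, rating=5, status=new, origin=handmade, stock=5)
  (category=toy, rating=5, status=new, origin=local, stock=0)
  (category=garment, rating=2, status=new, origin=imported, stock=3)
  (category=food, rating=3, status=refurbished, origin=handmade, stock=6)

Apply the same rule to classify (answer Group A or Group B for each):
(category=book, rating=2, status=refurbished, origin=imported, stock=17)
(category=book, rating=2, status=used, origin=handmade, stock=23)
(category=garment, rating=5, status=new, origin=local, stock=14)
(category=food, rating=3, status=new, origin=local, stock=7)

A rule that fits every label: origin is imported AND status is refurbished — true of each 'Group A' example, false of each 'Group B' one.

Group A, Group B, Group B, Group B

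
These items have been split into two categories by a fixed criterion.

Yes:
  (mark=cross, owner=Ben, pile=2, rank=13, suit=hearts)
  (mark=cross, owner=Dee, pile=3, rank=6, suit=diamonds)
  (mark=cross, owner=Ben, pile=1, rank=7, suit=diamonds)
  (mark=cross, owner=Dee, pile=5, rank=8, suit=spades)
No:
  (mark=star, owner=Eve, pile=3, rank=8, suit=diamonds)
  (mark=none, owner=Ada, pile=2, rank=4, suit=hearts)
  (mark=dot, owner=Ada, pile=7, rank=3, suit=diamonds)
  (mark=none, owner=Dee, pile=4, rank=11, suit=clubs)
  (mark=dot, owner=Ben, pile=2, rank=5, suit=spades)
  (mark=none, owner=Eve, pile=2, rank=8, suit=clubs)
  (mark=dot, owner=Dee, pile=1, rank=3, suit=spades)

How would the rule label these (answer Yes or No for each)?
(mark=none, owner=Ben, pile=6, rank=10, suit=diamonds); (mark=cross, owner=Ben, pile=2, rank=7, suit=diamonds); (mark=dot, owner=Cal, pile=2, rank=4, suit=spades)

Rule: mark is cross. This holds for each 'Yes' example and fails for each 'No' one.
(mark=none, owner=Ben, pile=6, rank=10, suit=diamonds): No (mark is none).
(mark=cross, owner=Ben, pile=2, rank=7, suit=diamonds): Yes (mark is cross).
(mark=dot, owner=Cal, pile=2, rank=4, suit=spades): No (mark is dot).

No, Yes, No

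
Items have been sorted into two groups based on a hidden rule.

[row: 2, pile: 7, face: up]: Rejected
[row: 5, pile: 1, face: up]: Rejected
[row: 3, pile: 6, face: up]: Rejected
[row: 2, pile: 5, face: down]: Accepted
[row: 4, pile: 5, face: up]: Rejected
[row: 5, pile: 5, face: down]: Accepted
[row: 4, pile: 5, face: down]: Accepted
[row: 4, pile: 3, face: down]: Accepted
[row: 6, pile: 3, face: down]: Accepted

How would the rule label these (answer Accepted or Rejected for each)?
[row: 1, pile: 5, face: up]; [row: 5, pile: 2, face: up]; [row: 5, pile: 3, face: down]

Rejected, Rejected, Accepted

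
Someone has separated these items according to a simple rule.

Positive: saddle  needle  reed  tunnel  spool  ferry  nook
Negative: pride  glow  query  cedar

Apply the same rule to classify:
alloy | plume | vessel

'Positive' ⟺ has a double letter.
alloy: Positive ('ll' doubled).
plume: Negative (no doubled letter).
vessel: Positive ('ss' doubled).

Positive, Negative, Positive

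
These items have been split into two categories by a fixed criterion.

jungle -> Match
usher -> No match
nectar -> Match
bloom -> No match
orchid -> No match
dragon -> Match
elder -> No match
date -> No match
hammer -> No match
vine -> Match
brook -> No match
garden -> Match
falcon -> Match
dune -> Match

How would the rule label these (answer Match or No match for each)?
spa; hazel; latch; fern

'Match' ⟺ contains 'n'.

No match, No match, No match, Match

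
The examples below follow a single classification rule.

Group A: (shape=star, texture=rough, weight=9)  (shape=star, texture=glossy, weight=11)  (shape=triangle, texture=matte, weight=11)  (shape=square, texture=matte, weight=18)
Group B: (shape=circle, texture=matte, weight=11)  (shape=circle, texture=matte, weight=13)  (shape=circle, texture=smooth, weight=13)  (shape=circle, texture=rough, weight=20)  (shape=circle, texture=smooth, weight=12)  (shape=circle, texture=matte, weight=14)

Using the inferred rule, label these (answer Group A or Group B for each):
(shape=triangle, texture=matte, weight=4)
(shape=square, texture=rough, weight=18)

Group A, Group A

The distinguishing property — shape is not circle — holds for all the 'Group A' cases and none of the 'Group B' cases.
Group A: (shape=triangle, texture=matte, weight=4), since shape is triangle.
Group A: (shape=square, texture=rough, weight=18), since shape is square.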